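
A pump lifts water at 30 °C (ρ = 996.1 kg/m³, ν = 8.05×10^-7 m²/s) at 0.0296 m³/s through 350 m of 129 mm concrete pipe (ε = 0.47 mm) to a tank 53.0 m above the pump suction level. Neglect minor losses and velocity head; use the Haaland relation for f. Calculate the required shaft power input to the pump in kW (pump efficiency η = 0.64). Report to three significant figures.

V = 4Q/(πD²) = 2.265 m/s; Re = 3.63×10^5; ε/D = 0.00364; f = 0.02800
h_f = f(L/D)V²/2g = 19.86 m
Total head H = z + h_f = 53.0 + 19.86 = 72.86 m
P_hyd = ρgQH = 996.1·9.81·0.0296·72.86 = 21.08 kW
P_shaft = P_hyd/η = 21.08/0.64 = 32.93 kW

P_shaft ≈ 32.9 kW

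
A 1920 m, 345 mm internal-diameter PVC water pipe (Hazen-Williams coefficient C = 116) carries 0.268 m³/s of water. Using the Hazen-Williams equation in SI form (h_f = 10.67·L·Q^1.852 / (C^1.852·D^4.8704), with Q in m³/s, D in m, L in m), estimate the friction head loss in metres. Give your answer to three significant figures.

h_f ≈ 47.9 m

h_f = 10.67·1920·0.268^1.852 / (116^1.852·0.345^4.8704) = 47.86 m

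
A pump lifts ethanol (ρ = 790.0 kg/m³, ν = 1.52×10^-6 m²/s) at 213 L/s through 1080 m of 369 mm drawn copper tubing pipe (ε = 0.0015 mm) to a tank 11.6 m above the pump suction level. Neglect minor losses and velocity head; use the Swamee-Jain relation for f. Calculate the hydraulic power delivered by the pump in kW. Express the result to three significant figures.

P_hyd ≈ 32.1 kW

V = 4Q/(πD²) = 1.992 m/s; Re = 4.84×10^5; ε/D = 4.07×10^-6; f = 0.01323
h_f = f(L/D)V²/2g = 7.832 m
Total head H = z + h_f = 11.6 + 7.832 = 19.43 m
P_hyd = ρgQH = 790.0·9.81·0.213·19.43 = 32.08 kW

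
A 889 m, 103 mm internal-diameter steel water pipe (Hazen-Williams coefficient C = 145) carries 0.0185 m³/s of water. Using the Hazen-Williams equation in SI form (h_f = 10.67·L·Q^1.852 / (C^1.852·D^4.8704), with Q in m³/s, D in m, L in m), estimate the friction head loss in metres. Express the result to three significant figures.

h_f ≈ 37.4 m

h_f = 10.67·889·0.0185^1.852 / (145^1.852·0.103^4.8704) = 37.40 m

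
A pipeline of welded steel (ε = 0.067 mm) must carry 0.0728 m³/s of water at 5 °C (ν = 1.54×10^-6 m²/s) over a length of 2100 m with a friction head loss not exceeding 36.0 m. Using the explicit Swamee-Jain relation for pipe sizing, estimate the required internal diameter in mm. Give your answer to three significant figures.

Swamee-Jain (Type III): D = 0.66·[ε^1.25·(LQ²/(gh_f))^4.75 + ν·Q^9.4·(L/(gh_f))^5.2]^0.04
LQ²/(gh_f) = 0.03151; L/(gh_f) = 5.946
Term 1 = ε^1.25·(…)^4.75 = 4.47×10^-13; Term 2 = ν·Q^9.4·(…)^5.2 = 3.29×10^-13
D = 0.66·(4.47×10^-13 + 3.29×10^-13)^0.04 = 0.2163 m = 216 mm
Check: V = 1.98 m/s, Re = 2.78×10^5, f = 0.01725, h_f = 33.5 m ≈ 36.0 m ✓

D ≈ 216 mm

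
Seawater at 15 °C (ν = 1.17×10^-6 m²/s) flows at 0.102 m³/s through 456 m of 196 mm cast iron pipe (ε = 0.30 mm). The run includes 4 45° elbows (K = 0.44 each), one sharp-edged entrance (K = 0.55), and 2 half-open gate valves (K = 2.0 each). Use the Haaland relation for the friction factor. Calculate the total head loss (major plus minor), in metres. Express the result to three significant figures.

H_L ≈ 33.8 m

V = 4Q/(πD²) = 3.381 m/s; V²/2g = 0.5825 m
Re = 5.66×10^5, ε/D = 0.00153 → f = 0.02223 (Haaland)
Major: h_f = f(L/D)·V²/2g = 0.02223·2327·0.5825 = 30.12 m
Minor: ΣK = 6.31; h_m = ΣK·V²/2g = 3.676 m
Total H_L = 30.12 + 3.676 = 33.80 m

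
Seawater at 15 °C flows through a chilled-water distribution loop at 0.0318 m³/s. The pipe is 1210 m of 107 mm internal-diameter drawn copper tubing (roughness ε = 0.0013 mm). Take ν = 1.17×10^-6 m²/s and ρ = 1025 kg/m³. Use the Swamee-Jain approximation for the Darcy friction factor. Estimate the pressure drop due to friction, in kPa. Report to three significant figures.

Δp ≈ 1040 kPa

V = 4Q/(πD²) = 4·0.0318/(π·0.107²) = 3.536 m/s
Re = VD/ν = 3.536·0.107/1.17×10^-6 = 3.23×10^5 → turbulent
ε/D = 0.0013/107 = 1.21×10^-5
Swamee-Jain: f = 0.01432
h_f = f(L/D)V²/(2g) = 0.01432·(1210/0.107)·3.536²/(2·9.81) = 103.2 m
Δp = ρg·h_f = 1025·9.81·103.2 = 1038 kPa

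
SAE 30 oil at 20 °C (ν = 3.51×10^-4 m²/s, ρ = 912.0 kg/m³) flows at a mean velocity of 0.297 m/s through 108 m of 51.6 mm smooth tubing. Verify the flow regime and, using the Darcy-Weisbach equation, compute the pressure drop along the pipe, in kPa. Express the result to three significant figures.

Δp ≈ 123 kPa

Re = VD/ν = 0.297·0.05160/3.51×10^-4 = 43.7 → laminar (Re < 2300)
f = 64/Re = 1.466
h_f = f(L/D)V²/(2g) = 1.466·(108/0.05160)·0.297²/(2·9.81) = 13.79 m
Δp = ρg·h_f = 912.0·9.81·13.79 = 123.4 kPa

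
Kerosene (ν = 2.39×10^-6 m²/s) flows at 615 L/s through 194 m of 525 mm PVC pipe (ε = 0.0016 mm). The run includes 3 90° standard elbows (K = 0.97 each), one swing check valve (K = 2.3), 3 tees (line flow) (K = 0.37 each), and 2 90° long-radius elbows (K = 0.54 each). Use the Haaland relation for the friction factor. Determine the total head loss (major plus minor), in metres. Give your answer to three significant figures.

H_L ≈ 4.96 m

V = 4Q/(πD²) = 2.841 m/s; V²/2g = 0.4114 m
Re = 6.24×10^5, ε/D = 3.05×10^-6 → f = 0.01260 (Haaland)
Major: h_f = f(L/D)·V²/2g = 0.01260·369.5·0.4114 = 1.915 m
Minor: ΣK = 7.40; h_m = ΣK·V²/2g = 3.044 m
Total H_L = 1.915 + 3.044 = 4.959 m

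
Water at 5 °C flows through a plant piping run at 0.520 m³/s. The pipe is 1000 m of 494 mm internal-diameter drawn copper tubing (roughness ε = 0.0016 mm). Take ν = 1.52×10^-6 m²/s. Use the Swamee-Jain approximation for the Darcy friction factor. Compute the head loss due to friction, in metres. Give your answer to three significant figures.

h_f ≈ 9.06 m

V = 4Q/(πD²) = 4·0.520/(π·0.494²) = 2.713 m/s
Re = VD/ν = 2.713·0.494/1.52×10^-6 = 8.82×10^5 → turbulent
ε/D = 0.0016/494 = 3.24×10^-6
Swamee-Jain: f = 0.01193
h_f = f(L/D)V²/(2g) = 0.01193·(1000/0.494)·2.713²/(2·9.81) = 9.062 m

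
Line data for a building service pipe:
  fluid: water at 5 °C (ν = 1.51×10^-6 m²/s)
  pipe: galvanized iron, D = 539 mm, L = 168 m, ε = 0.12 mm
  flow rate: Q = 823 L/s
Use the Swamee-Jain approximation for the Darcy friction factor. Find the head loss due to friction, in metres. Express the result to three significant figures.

V = 4Q/(πD²) = 4·0.823/(π·0.539²) = 3.607 m/s
Re = VD/ν = 3.607·0.539/1.51×10^-6 = 1.29×10^6 → turbulent
ε/D = 0.12/539 = 2.23×10^-4
Swamee-Jain: f = 0.01483
h_f = f(L/D)V²/(2g) = 0.01483·(168/0.539)·3.607²/(2·9.81) = 3.065 m

h_f ≈ 3.06 m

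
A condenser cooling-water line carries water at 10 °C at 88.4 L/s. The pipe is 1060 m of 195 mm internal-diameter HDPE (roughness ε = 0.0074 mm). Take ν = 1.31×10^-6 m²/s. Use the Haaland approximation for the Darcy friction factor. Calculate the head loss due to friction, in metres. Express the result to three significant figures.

h_f ≈ 33.5 m

V = 4Q/(πD²) = 4·0.0884/(π·0.195²) = 2.960 m/s
Re = VD/ν = 2.960·0.195/1.31×10^-6 = 4.41×10^5 → turbulent
ε/D = 0.0074/195 = 3.79×10^-5
Haaland: f = 0.01379
h_f = f(L/D)V²/(2g) = 0.01379·(1060/0.195)·2.960²/(2·9.81) = 33.47 m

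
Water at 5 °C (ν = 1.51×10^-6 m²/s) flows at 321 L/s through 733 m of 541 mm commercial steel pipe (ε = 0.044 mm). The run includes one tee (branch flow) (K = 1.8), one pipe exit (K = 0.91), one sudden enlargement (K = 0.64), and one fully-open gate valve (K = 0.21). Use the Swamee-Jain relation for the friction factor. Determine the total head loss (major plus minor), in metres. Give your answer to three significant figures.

H_L ≈ 2.27 m

V = 4Q/(πD²) = 1.396 m/s; V²/2g = 0.09939 m
Re = 5.00×10^5, ε/D = 8.13×10^-5 → f = 0.01424 (Swamee-Jain)
Major: h_f = f(L/D)·V²/2g = 0.01424·1355·0.09939 = 1.918 m
Minor: ΣK = 3.56; h_m = ΣK·V²/2g = 0.3538 m
Total H_L = 1.918 + 0.3538 = 2.272 m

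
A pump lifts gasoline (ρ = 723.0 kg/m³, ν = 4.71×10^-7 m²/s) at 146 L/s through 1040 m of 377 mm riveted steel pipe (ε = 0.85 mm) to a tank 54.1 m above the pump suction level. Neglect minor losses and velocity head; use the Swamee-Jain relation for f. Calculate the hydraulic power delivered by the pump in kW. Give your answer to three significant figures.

V = 4Q/(πD²) = 1.308 m/s; Re = 1.05×10^6; ε/D = 0.00225; f = 0.02442
h_f = f(L/D)V²/2g = 5.873 m
Total head H = z + h_f = 54.1 + 5.873 = 59.97 m
P_hyd = ρgQH = 723.0·9.81·0.146·59.97 = 62.10 kW

P_hyd ≈ 62.1 kW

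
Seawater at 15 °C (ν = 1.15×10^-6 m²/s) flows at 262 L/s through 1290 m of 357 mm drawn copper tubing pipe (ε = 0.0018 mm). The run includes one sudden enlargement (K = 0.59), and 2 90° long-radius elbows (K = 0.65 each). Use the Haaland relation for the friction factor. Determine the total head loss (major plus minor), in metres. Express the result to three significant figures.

V = 4Q/(πD²) = 2.617 m/s; V²/2g = 0.3492 m
Re = 8.13×10^5, ε/D = 5.04×10^-6 → f = 0.01208 (Haaland)
Major: h_f = f(L/D)·V²/2g = 0.01208·3613·0.3492 = 15.24 m
Minor: ΣK = 1.89; h_m = ΣK·V²/2g = 0.6600 m
Total H_L = 15.24 + 0.6600 = 15.90 m

H_L ≈ 15.9 m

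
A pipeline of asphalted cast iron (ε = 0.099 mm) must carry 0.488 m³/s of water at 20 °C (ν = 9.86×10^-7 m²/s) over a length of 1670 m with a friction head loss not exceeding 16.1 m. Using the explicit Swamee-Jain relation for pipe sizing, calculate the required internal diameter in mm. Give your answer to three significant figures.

Swamee-Jain (Type III): D = 0.66·[ε^1.25·(LQ²/(gh_f))^4.75 + ν·Q^9.4·(L/(gh_f))^5.2]^0.04
LQ²/(gh_f) = 2.518; L/(gh_f) = 10.57
Term 1 = ε^1.25·(…)^4.75 = 7.94×10^-4; Term 2 = ν·Q^9.4·(…)^5.2 = 2.46×10^-4
D = 0.66·(7.94×10^-4 + 2.46×10^-4)^0.04 = 0.5014 m = 501 mm
Check: V = 2.47 m/s, Re = 1.26×10^6, f = 0.01457, h_f = 15.1 m ≈ 16.1 m ✓

D ≈ 501 mm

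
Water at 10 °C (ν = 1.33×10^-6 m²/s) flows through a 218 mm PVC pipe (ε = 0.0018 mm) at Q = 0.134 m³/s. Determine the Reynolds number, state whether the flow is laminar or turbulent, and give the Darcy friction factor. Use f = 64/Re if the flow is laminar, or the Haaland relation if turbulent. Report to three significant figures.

Re ≈ 5.88×10^5; turbulent; f ≈ 0.0128

V = 4Q/(πD²) = 3.590 m/s
Re = VD/ν = 3.590·0.218/1.33×10^-6 = 5.88×10^5
Re > 4000 → turbulent; ε/D = 8.26×10^-6
Haaland: f = 0.01279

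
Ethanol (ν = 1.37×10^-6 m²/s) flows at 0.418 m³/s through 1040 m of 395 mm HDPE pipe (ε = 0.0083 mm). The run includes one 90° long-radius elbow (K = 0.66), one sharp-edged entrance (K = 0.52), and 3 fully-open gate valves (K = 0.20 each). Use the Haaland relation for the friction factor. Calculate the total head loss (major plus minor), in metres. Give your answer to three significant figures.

V = 4Q/(πD²) = 3.411 m/s; V²/2g = 0.5930 m
Re = 9.83×10^5, ε/D = 2.10×10^-5 → f = 0.01201 (Haaland)
Major: h_f = f(L/D)·V²/2g = 0.01201·2633·0.5930 = 18.75 m
Minor: ΣK = 1.78; h_m = ΣK·V²/2g = 1.056 m
Total H_L = 18.75 + 1.056 = 19.81 m

H_L ≈ 19.8 m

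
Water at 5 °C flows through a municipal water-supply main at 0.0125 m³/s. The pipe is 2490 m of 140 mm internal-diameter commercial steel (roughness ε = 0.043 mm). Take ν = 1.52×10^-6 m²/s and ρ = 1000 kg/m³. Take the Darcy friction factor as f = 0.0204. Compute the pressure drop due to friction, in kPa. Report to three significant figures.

Δp ≈ 120 kPa

V = 4Q/(πD²) = 4·0.0125/(π·0.140²) = 0.8120 m/s
h_f = f(L/D)V²/(2g) = 0.02040·(2490/0.140)·0.8120²/(2·9.81) = 12.19 m
Δp = ρg·h_f = 1000·9.81·12.19 = 119.6 kPa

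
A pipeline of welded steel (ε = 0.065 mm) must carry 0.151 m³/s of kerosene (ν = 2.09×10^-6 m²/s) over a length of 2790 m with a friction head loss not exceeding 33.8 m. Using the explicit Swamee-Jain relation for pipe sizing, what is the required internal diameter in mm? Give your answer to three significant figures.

D ≈ 307 mm

Swamee-Jain (Type III): D = 0.66·[ε^1.25·(LQ²/(gh_f))^4.75 + ν·Q^9.4·(L/(gh_f))^5.2]^0.04
LQ²/(gh_f) = 0.1919; L/(gh_f) = 8.414
Term 1 = ε^1.25·(…)^4.75 = 2.29×10^-9; Term 2 = ν·Q^9.4·(…)^5.2 = 2.59×10^-9
D = 0.66·(2.29×10^-9 + 2.59×10^-9)^0.04 = 0.3070 m = 307 mm
Check: V = 2.04 m/s, Re = 3.00×10^5, f = 0.01641, h_f = 31.6 m ≈ 33.8 m ✓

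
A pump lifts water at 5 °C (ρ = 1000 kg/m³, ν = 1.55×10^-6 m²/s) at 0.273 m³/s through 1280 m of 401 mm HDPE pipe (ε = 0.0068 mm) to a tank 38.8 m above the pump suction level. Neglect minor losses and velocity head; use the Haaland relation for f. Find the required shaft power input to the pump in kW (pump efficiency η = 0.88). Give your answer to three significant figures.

P_shaft ≈ 148 kW

V = 4Q/(πD²) = 2.162 m/s; Re = 5.59×10^5; ε/D = 1.70×10^-5; f = 0.01302
h_f = f(L/D)V²/2g = 9.898 m
Total head H = z + h_f = 38.8 + 9.898 = 48.70 m
P_hyd = ρgQH = 1000·9.81·0.273·48.70 = 130.4 kW
P_shaft = P_hyd/η = 130.4/0.88 = 148.2 kW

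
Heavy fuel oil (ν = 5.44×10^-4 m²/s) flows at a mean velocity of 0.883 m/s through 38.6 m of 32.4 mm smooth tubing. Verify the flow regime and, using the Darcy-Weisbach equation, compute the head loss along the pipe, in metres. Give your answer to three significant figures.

h_f ≈ 57.6 m

Re = VD/ν = 0.883·0.03240/5.44×10^-4 = 52.6 → laminar (Re < 2300)
f = 64/Re = 1.217
h_f = f(L/D)V²/(2g) = 1.217·(38.6/0.03240)·0.883²/(2·9.81) = 57.62 m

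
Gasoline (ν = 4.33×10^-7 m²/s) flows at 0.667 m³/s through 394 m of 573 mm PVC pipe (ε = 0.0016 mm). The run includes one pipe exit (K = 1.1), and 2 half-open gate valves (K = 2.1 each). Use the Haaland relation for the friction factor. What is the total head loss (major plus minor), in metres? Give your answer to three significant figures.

V = 4Q/(πD²) = 2.587 m/s; V²/2g = 0.3410 m
Re = 3.42×10^6, ε/D = 2.79×10^-6 → f = 0.009626 (Haaland)
Major: h_f = f(L/D)·V²/2g = 0.009626·687.6·0.3410 = 2.257 m
Minor: ΣK = 5.30; h_m = ΣK·V²/2g = 1.807 m
Total H_L = 2.257 + 1.807 = 4.064 m

H_L ≈ 4.06 m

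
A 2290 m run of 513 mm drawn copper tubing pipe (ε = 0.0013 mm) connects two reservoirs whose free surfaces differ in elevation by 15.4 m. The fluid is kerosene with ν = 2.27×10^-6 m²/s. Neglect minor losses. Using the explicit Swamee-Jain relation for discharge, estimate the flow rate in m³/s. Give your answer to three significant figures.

Swamee-Jain (Type II): Q = -0.965·√(gD⁵h_f/L)·ln[ε/(3.7D) + √(3.17ν²L/(gD³h_f))]
√(gD⁵h_f/L) = √(9.81·0.513⁵·15.4/2290) = 0.04841
ε/(3.7D) = 6.85×10^-7; √(3.17ν²L/(gD³h_f)) = 4.28×10^-5
Q = -0.965·0.04841·ln(4.351×10^-5) = 0.4692 m³/s
Check: V = 2.27 m/s, Re = 5.13×10^5, f = 0.01307, h_f = 15.3 m ≈ 15.4 m ✓

Q ≈ 0.469 m³/s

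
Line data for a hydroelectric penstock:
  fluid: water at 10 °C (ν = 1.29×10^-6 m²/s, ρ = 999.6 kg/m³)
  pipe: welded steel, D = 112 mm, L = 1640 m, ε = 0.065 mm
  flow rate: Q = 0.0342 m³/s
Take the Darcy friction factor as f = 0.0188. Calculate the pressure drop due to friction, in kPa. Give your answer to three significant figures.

V = 4Q/(πD²) = 4·0.0342/(π·0.112²) = 3.471 m/s
h_f = f(L/D)V²/(2g) = 0.01880·(1640/0.112)·3.471²/(2·9.81) = 169.1 m
Δp = ρg·h_f = 999.6·9.81·169.1 = 1658 kPa

Δp ≈ 1660 kPa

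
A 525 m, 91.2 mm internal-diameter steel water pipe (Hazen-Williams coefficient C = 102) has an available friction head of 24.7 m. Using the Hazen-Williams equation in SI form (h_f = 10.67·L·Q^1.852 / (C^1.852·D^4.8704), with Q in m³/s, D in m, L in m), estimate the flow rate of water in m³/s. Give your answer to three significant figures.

Rearranging: Q = [h_f·C^1.852·D^4.8704 / (10.67·L)]^(1/1.852)
Q = [24.7·102^1.852·0.0912^4.8704 / (10.67·525)]^0.540 = 0.01004 m³/s

Q ≈ 0.0100 m³/s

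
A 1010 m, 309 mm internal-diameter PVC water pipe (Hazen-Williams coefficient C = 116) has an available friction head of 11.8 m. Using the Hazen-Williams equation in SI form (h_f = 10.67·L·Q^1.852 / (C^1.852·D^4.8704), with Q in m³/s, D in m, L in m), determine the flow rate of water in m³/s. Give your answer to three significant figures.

Rearranging: Q = [h_f·C^1.852·D^4.8704 / (10.67·L)]^(1/1.852)
Q = [11.8·116^1.852·0.309^4.8704 / (10.67·1010)]^0.540 = 0.1332 m³/s

Q ≈ 0.133 m³/s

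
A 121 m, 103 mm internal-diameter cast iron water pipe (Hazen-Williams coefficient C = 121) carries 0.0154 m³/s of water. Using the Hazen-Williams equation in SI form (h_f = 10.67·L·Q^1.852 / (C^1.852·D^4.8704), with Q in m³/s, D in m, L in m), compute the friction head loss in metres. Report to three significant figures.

h_f ≈ 5.07 m

h_f = 10.67·121·0.0154^1.852 / (121^1.852·0.103^4.8704) = 5.068 m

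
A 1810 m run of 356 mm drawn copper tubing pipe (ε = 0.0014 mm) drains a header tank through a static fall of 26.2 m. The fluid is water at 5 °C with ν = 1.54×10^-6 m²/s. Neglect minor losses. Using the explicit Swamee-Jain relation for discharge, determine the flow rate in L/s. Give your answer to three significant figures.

Q ≈ 282 L/s

Swamee-Jain (Type II): Q = -0.965·√(gD⁵h_f/L)·ln[ε/(3.7D) + √(3.17ν²L/(gD³h_f))]
√(gD⁵h_f/L) = √(9.81·0.356⁵·26.2/1810) = 0.02850
ε/(3.7D) = 1.06×10^-6; √(3.17ν²L/(gD³h_f)) = 3.43×10^-5
Q = -0.965·0.02850·ln(3.532×10^-5) = 0.2819 m³/s
Check: V = 2.83 m/s, Re = 6.55×10^5, f = 0.01256, h_f = 26.1 m ≈ 26.2 m ✓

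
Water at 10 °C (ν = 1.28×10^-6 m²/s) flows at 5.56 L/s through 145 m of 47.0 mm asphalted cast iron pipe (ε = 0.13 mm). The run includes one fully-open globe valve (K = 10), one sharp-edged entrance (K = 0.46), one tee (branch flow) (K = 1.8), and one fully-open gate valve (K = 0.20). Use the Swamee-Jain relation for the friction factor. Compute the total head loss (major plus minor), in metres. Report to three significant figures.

H_L ≈ 50.1 m

V = 4Q/(πD²) = 3.205 m/s; V²/2g = 0.5235 m
Re = 1.18×10^5, ε/D = 0.00277 → f = 0.02699 (Swamee-Jain)
Major: h_f = f(L/D)·V²/2g = 0.02699·3085·0.5235 = 43.58 m
Minor: ΣK = 12.5; h_m = ΣK·V²/2g = 6.522 m
Total H_L = 43.58 + 6.522 = 50.10 m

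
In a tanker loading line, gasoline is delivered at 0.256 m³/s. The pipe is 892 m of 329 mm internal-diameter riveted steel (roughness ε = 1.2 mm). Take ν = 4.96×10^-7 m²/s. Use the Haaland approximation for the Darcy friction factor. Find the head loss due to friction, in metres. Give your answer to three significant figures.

h_f ≈ 34.8 m

V = 4Q/(πD²) = 4·0.256/(π·0.329²) = 3.011 m/s
Re = VD/ν = 3.011·0.329/4.96×10^-7 = 2.00×10^6 → turbulent
ε/D = 1.2/329 = 0.00365
Haaland: f = 0.02777
h_f = f(L/D)V²/(2g) = 0.02777·(892/0.329)·3.011²/(2·9.81) = 34.80 m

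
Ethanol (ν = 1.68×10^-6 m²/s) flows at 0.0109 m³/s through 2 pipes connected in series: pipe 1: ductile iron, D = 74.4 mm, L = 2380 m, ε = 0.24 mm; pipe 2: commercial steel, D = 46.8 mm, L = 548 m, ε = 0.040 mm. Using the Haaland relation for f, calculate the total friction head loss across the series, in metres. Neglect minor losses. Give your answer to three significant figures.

H ≈ 775 m

Pipe 1: V = 2.507 m/s, Re = 1.11×10^5, ε/D = 0.00323, f = 0.02777, h_1 = f(L/D)V²/2g = 284.6 m
Pipe 2: V = 6.336 m/s, Re = 1.77×10^5, ε/D = 8.55×10^-4, f = 0.02047, h_2 = f(L/D)V²/2g = 490.6 m
Series → Q common, losses add: H = Σh = 775.3 m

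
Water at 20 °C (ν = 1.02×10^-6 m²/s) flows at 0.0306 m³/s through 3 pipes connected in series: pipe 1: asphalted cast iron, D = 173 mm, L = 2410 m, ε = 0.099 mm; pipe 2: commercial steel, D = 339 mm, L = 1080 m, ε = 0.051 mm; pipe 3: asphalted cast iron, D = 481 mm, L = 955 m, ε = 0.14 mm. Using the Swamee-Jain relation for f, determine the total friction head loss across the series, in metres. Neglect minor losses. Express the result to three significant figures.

H ≈ 23.4 m

Pipe 1: V = 1.302 m/s, Re = 2.21×10^5, ε/D = 5.72×10^-4, f = 0.01915, h_1 = f(L/D)V²/2g = 23.04 m
Pipe 2: V = 0.3390 m/s, Re = 1.13×10^5, ε/D = 1.50×10^-4, f = 0.01835, h_2 = f(L/D)V²/2g = 0.3425 m
Pipe 3: V = 0.1684 m/s, Re = 7.94×10^4, ε/D = 2.91×10^-4, f = 0.02018, h_3 = f(L/D)V²/2g = 0.05790 m
Series → Q common, losses add: H = Σh = 23.44 m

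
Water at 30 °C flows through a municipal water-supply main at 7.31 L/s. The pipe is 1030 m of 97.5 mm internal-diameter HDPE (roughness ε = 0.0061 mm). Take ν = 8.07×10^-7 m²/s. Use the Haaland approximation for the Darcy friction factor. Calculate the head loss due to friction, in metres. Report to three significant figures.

h_f ≈ 9.04 m

V = 4Q/(πD²) = 4·0.00731/(π·0.0975²) = 0.9791 m/s
Re = VD/ν = 0.9791·0.0975/8.07×10^-7 = 1.18×10^5 → turbulent
ε/D = 0.0061/97.5 = 6.26×10^-5
Haaland: f = 0.01751
h_f = f(L/D)V²/(2g) = 0.01751·(1030/0.0975)·0.9791²/(2·9.81) = 9.039 m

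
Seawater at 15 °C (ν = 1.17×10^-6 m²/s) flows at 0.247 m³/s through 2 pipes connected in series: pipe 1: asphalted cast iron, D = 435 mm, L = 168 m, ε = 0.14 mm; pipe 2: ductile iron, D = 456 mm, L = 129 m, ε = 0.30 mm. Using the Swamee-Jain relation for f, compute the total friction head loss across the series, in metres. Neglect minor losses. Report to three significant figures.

H ≈ 1.50 m

Pipe 1: V = 1.662 m/s, Re = 6.18×10^5, ε/D = 3.22×10^-4, f = 0.01633, h_1 = f(L/D)V²/2g = 0.8878 m
Pipe 2: V = 1.512 m/s, Re = 5.89×10^5, ε/D = 6.58×10^-4, f = 0.01858, h_2 = f(L/D)V²/2g = 0.6127 m
Series → Q common, losses add: H = Σh = 1.501 m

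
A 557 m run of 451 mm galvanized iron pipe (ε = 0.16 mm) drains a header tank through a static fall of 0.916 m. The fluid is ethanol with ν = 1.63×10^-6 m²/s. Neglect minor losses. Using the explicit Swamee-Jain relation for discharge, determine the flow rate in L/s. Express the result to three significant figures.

Q ≈ 145 L/s

Swamee-Jain (Type II): Q = -0.965·√(gD⁵h_f/L)·ln[ε/(3.7D) + √(3.17ν²L/(gD³h_f))]
√(gD⁵h_f/L) = √(9.81·0.451⁵·0.916/557) = 0.01735
ε/(3.7D) = 9.59×10^-5; √(3.17ν²L/(gD³h_f)) = 7.54×10^-5
Q = -0.965·0.01735·ln(1.713×10^-4) = 0.1452 m³/s
Check: V = 0.909 m/s, Re = 2.51×10^5, f = 0.01771, h_f = 0.921 m ≈ 0.916 m ✓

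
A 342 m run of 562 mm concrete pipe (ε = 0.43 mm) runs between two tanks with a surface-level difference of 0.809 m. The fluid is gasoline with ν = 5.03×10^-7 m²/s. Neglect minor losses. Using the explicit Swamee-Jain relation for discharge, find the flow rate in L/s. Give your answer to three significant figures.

Q ≈ 293 L/s

Swamee-Jain (Type II): Q = -0.965·√(gD⁵h_f/L)·ln[ε/(3.7D) + √(3.17ν²L/(gD³h_f))]
√(gD⁵h_f/L) = √(9.81·0.562⁵·0.809/342) = 0.03607
ε/(3.7D) = 2.07×10^-4; √(3.17ν²L/(gD³h_f)) = 1.40×10^-5
Q = -0.965·0.03607·ln(2.207×10^-4) = 0.2930 m³/s
Check: V = 1.18 m/s, Re = 1.32×10^6, f = 0.01878, h_f = 0.813 m ≈ 0.809 m ✓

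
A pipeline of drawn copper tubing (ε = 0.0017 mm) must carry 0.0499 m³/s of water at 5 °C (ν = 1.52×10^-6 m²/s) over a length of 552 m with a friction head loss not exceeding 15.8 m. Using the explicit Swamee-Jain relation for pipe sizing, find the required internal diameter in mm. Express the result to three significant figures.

Swamee-Jain (Type III): D = 0.66·[ε^1.25·(LQ²/(gh_f))^4.75 + ν·Q^9.4·(L/(gh_f))^5.2]^0.04
LQ²/(gh_f) = 0.008868; L/(gh_f) = 3.561
Term 1 = ε^1.25·(…)^4.75 = 1.10×10^-17; Term 2 = ν·Q^9.4·(…)^5.2 = 6.49×10^-16
D = 0.66·(1.10×10^-17 + 6.49×10^-16)^0.04 = 0.1631 m = 163 mm
Check: V = 2.39 m/s, Re = 2.56×10^5, f = 0.01492, h_f = 14.7 m ≈ 15.8 m ✓

D ≈ 163 mm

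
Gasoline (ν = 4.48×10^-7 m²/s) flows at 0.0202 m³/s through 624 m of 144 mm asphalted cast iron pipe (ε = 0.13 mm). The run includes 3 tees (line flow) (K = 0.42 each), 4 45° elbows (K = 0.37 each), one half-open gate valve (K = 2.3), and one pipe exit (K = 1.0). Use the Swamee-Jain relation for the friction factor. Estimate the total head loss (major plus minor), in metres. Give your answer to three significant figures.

V = 4Q/(πD²) = 1.240 m/s; V²/2g = 0.07841 m
Re = 3.99×10^5, ε/D = 9.03×10^-4 → f = 0.02008 (Swamee-Jain)
Major: h_f = f(L/D)·V²/2g = 0.02008·4333·0.07841 = 6.823 m
Minor: ΣK = 6.04; h_m = ΣK·V²/2g = 0.4736 m
Total H_L = 6.823 + 0.4736 = 7.297 m

H_L ≈ 7.30 m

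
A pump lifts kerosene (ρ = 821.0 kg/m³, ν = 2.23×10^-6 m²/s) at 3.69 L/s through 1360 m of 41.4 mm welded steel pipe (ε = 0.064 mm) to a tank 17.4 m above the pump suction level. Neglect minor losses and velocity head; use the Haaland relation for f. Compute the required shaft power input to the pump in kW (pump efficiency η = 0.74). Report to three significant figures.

V = 4Q/(πD²) = 2.741 m/s; Re = 5.09×10^4; ε/D = 0.00155; f = 0.02513
h_f = f(L/D)V²/2g = 316.2 m
Total head H = z + h_f = 17.4 + 316.2 = 333.6 m
P_hyd = ρgQH = 821.0·9.81·0.00369·333.6 = 9.914 kW
P_shaft = P_hyd/η = 9.914/0.74 = 13.40 kW

P_shaft ≈ 13.4 kW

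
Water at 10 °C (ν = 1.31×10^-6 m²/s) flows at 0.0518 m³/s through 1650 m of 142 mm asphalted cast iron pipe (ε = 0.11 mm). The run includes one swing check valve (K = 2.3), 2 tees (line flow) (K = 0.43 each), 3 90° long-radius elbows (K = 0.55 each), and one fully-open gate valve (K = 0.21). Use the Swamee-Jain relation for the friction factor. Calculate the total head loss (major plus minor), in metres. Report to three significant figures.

V = 4Q/(πD²) = 3.271 m/s; V²/2g = 0.5453 m
Re = 3.55×10^5, ε/D = 7.75×10^-4 → f = 0.01959 (Swamee-Jain)
Major: h_f = f(L/D)·V²/2g = 0.01959·11620·0.5453 = 124.1 m
Minor: ΣK = 5.02; h_m = ΣK·V²/2g = 2.737 m
Total H_L = 124.1 + 2.737 = 126.8 m

H_L ≈ 127 m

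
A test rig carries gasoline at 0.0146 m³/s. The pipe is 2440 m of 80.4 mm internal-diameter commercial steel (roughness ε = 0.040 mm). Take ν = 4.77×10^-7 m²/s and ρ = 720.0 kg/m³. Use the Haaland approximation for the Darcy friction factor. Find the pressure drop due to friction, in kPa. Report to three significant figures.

Δp ≈ 1590 kPa

V = 4Q/(πD²) = 4·0.0146/(π·0.0804²) = 2.876 m/s
Re = VD/ν = 2.876·0.0804/4.77×10^-7 = 4.85×10^5 → turbulent
ε/D = 0.040/80.4 = 4.98×10^-4
Haaland: f = 0.01759
h_f = f(L/D)V²/(2g) = 0.01759·(2440/0.0804)·2.876²/(2·9.81) = 225.0 m
Δp = ρg·h_f = 720.0·9.81·225.0 = 1589 kPa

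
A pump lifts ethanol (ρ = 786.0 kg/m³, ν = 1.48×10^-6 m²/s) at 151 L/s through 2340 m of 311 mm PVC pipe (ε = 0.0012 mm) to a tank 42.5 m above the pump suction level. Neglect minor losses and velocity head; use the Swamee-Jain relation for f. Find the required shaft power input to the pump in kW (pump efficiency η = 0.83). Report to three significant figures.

P_shaft ≈ 88.5 kW

V = 4Q/(πD²) = 1.988 m/s; Re = 4.18×10^5; ε/D = 3.86×10^-6; f = 0.01358
h_f = f(L/D)V²/2g = 20.57 m
Total head H = z + h_f = 42.5 + 20.57 = 63.07 m
P_hyd = ρgQH = 786.0·9.81·0.151·63.07 = 73.44 kW
P_shaft = P_hyd/η = 73.44/0.83 = 88.48 kW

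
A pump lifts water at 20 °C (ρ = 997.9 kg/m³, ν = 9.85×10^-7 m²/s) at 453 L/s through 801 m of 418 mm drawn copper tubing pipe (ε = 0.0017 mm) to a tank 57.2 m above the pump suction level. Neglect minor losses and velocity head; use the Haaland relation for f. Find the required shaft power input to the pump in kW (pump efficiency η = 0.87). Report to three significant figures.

P_shaft ≈ 351 kW

V = 4Q/(πD²) = 3.301 m/s; Re = 1.40×10^6; ε/D = 4.07×10^-6; f = 0.01104
h_f = f(L/D)V²/2g = 11.75 m
Total head H = z + h_f = 57.2 + 11.75 = 68.95 m
P_hyd = ρgQH = 997.9·9.81·0.453·68.95 = 305.8 kW
P_shaft = P_hyd/η = 305.8/0.87 = 351.5 kW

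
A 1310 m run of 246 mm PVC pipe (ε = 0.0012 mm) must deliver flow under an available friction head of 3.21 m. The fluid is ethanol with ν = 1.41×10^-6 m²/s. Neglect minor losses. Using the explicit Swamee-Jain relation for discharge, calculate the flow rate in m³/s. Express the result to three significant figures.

Q ≈ 0.0400 m³/s

Swamee-Jain (Type II): Q = -0.965·√(gD⁵h_f/L)·ln[ε/(3.7D) + √(3.17ν²L/(gD³h_f))]
√(gD⁵h_f/L) = √(9.81·0.246⁵·3.21/1310) = 0.004654
ε/(3.7D) = 1.32×10^-6; √(3.17ν²L/(gD³h_f)) = 1.33×10^-4
Q = -0.965·0.004654·ln(1.340×10^-4) = 0.04005 m³/s
Check: V = 0.843 m/s, Re = 1.47×10^5, f = 0.01654, h_f = 3.19 m ≈ 3.21 m ✓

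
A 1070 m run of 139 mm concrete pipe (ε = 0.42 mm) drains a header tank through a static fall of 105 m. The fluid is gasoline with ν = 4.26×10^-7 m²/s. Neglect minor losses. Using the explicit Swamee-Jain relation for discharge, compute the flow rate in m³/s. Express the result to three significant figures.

Q ≈ 0.0484 m³/s

Swamee-Jain (Type II): Q = -0.965·√(gD⁵h_f/L)·ln[ε/(3.7D) + √(3.17ν²L/(gD³h_f))]
√(gD⁵h_f/L) = √(9.81·0.139⁵·105/1070) = 0.007068
ε/(3.7D) = 8.17×10^-4; √(3.17ν²L/(gD³h_f)) = 1.49×10^-5
Q = -0.965·0.007068·ln(8.316×10^-4) = 0.04837 m³/s
Check: V = 3.19 m/s, Re = 1.04×10^6, f = 0.02642, h_f = 105 m ≈ 105 m ✓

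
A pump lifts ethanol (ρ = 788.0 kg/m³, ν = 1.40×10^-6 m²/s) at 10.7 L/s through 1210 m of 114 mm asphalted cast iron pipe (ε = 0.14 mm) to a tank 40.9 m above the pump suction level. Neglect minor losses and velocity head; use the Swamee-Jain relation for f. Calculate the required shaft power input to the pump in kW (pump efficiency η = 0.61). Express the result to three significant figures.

P_shaft ≈ 7.43 kW

V = 4Q/(πD²) = 1.048 m/s; Re = 8.54×10^4; ε/D = 0.00123; f = 0.02343
h_f = f(L/D)V²/2g = 13.93 m
Total head H = z + h_f = 40.9 + 13.93 = 54.83 m
P_hyd = ρgQH = 788.0·9.81·0.0107·54.83 = 4.535 kW
P_shaft = P_hyd/η = 4.535/0.61 = 7.435 kW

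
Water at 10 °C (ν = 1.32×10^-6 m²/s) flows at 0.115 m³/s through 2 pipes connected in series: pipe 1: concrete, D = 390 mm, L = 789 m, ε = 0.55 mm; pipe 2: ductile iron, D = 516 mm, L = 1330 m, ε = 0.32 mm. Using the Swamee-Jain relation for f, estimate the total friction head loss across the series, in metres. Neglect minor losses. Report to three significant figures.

H ≈ 2.91 m

Pipe 1: V = 0.9627 m/s, Re = 2.84×10^5, ε/D = 0.00141, f = 0.02235, h_1 = f(L/D)V²/2g = 2.135 m
Pipe 2: V = 0.5499 m/s, Re = 2.15×10^5, ε/D = 6.20×10^-4, f = 0.01943, h_2 = f(L/D)V²/2g = 0.7719 m
Series → Q common, losses add: H = Σh = 2.907 m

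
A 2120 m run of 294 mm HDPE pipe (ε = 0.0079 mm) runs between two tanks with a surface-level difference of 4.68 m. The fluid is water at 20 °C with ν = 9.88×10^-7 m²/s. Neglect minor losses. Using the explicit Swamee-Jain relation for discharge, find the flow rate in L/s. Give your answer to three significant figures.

Q ≈ 62.6 L/s

Swamee-Jain (Type II): Q = -0.965·√(gD⁵h_f/L)·ln[ε/(3.7D) + √(3.17ν²L/(gD³h_f))]
√(gD⁵h_f/L) = √(9.81·0.294⁵·4.68/2120) = 0.006897
ε/(3.7D) = 7.26×10^-6; √(3.17ν²L/(gD³h_f)) = 7.50×10^-5
Q = -0.965·0.006897·ln(8.225×10^-5) = 0.06260 m³/s
Check: V = 0.922 m/s, Re = 2.74×10^5, f = 0.01491, h_f = 4.66 m ≈ 4.68 m ✓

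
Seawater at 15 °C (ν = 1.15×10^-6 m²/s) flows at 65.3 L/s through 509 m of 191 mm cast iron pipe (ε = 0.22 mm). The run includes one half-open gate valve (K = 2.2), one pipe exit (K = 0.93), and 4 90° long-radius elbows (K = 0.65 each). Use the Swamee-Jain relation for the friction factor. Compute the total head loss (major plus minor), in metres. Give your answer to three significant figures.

H_L ≈ 16.5 m

V = 4Q/(πD²) = 2.279 m/s; V²/2g = 0.2647 m
Re = 3.79×10^5, ε/D = 0.00115 → f = 0.02117 (Swamee-Jain)
Major: h_f = f(L/D)·V²/2g = 0.02117·2665·0.2647 = 14.94 m
Minor: ΣK = 5.73; h_m = ΣK·V²/2g = 1.517 m
Total H_L = 14.94 + 1.517 = 16.45 m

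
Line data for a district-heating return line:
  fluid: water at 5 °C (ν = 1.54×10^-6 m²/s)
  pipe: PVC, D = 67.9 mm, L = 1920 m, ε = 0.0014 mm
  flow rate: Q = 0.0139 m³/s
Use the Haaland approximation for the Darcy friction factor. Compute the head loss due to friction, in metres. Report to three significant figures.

V = 4Q/(πD²) = 4·0.0139/(π·0.0679²) = 3.839 m/s
Re = VD/ν = 3.839·0.0679/1.54×10^-6 = 1.69×10^5 → turbulent
ε/D = 0.0014/67.9 = 2.06×10^-5
Haaland: f = 0.01613
h_f = f(L/D)V²/(2g) = 0.01613·(1920/0.0679)·3.839²/(2·9.81) = 342.6 m

h_f ≈ 343 m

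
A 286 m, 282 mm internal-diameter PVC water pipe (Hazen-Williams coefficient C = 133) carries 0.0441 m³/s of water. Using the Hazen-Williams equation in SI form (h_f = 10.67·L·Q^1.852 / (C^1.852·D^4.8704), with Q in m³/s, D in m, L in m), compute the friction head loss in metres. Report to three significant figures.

h_f ≈ 0.523 m

h_f = 10.67·286·0.0441^1.852 / (133^1.852·0.282^4.8704) = 0.5226 m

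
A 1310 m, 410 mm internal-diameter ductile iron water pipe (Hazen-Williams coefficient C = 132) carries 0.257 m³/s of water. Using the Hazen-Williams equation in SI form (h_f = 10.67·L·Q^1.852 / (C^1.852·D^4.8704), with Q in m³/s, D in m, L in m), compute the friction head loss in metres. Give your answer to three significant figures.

h_f ≈ 10.3 m

h_f = 10.67·1310·0.257^1.852 / (132^1.852·0.410^4.8704) = 10.26 m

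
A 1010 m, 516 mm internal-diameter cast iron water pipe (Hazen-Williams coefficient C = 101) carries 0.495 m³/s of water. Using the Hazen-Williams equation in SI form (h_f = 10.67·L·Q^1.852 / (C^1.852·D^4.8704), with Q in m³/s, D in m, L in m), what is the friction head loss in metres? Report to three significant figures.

h_f ≈ 14.3 m

h_f = 10.67·1010·0.495^1.852 / (101^1.852·0.516^4.8704) = 14.27 m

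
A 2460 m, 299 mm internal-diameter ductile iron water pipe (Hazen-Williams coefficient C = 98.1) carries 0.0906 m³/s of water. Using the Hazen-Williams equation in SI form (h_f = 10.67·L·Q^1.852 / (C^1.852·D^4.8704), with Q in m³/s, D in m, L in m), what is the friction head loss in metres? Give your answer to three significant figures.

h_f ≈ 22.5 m

h_f = 10.67·2460·0.0906^1.852 / (98.1^1.852·0.299^4.8704) = 22.53 m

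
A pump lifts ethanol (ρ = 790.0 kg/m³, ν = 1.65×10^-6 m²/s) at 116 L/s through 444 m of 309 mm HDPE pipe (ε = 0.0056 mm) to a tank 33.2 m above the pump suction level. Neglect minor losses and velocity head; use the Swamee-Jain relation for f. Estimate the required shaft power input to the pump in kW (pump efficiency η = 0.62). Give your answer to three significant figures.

P_shaft ≈ 51.9 kW

V = 4Q/(πD²) = 1.547 m/s; Re = 2.90×10^5; ε/D = 1.81×10^-5; f = 0.01468
h_f = f(L/D)V²/2g = 2.572 m
Total head H = z + h_f = 33.2 + 2.572 = 35.77 m
P_hyd = ρgQH = 790.0·9.81·0.116·35.77 = 32.16 kW
P_shaft = P_hyd/η = 32.16/0.62 = 51.87 kW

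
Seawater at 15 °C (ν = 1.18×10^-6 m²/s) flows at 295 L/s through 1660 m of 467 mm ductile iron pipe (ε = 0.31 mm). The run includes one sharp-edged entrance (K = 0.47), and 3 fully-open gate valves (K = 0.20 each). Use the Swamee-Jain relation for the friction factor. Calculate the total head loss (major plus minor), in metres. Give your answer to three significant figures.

H_L ≈ 10.1 m

V = 4Q/(πD²) = 1.722 m/s; V²/2g = 0.1512 m
Re = 6.82×10^5, ε/D = 6.64×10^-4 → f = 0.01852 (Swamee-Jain)
Major: h_f = f(L/D)·V²/2g = 0.01852·3555·0.1512 = 9.951 m
Minor: ΣK = 1.07; h_m = ΣK·V²/2g = 0.1618 m
Total H_L = 9.951 + 0.1618 = 10.11 m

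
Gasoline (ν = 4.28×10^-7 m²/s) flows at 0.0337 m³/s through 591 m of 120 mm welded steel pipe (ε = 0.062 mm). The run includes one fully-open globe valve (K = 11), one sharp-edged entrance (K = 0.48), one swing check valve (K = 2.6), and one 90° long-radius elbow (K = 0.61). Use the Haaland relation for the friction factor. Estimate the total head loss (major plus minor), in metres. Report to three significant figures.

H_L ≈ 45.4 m

V = 4Q/(πD²) = 2.980 m/s; V²/2g = 0.4525 m
Re = 8.35×10^5, ε/D = 5.17×10^-4 → f = 0.01737 (Haaland)
Major: h_f = f(L/D)·V²/2g = 0.01737·4925·0.4525 = 38.71 m
Minor: ΣK = 14.7; h_m = ΣK·V²/2g = 6.648 m
Total H_L = 38.71 + 6.648 = 45.35 m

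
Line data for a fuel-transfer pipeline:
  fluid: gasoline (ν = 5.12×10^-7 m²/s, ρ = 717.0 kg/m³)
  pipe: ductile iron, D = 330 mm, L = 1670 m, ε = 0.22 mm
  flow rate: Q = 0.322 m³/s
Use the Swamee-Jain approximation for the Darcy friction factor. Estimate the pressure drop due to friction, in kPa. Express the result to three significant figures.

V = 4Q/(πD²) = 4·0.322/(π·0.330²) = 3.765 m/s
Re = VD/ν = 3.765·0.330/5.12×10^-7 = 2.43×10^6 → turbulent
ε/D = 0.22/330 = 6.67×10^-4
Swamee-Jain: f = 0.01806
h_f = f(L/D)V²/(2g) = 0.01806·(1670/0.330)·3.765²/(2·9.81) = 66.04 m
Δp = ρg·h_f = 717.0·9.81·66.04 = 464.5 kPa

Δp ≈ 464 kPa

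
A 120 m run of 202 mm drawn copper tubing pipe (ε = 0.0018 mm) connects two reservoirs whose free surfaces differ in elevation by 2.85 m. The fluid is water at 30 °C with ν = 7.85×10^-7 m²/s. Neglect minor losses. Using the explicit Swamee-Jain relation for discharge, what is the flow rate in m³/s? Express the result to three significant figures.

Q ≈ 0.0878 m³/s

Swamee-Jain (Type II): Q = -0.965·√(gD⁵h_f/L)·ln[ε/(3.7D) + √(3.17ν²L/(gD³h_f))]
√(gD⁵h_f/L) = √(9.81·0.202⁵·2.85/120) = 0.008852
ε/(3.7D) = 2.41×10^-6; √(3.17ν²L/(gD³h_f)) = 3.19×10^-5
Q = -0.965·0.008852·ln(3.430×10^-5) = 0.08782 m³/s
Check: V = 2.74 m/s, Re = 7.05×10^5, f = 0.01250, h_f = 2.84 m ≈ 2.85 m ✓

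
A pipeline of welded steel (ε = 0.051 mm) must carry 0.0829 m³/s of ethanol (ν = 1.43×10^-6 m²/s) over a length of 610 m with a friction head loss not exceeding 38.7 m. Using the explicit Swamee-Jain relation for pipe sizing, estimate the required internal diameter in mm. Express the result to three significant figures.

D ≈ 174 mm

Swamee-Jain (Type III): D = 0.66·[ε^1.25·(LQ²/(gh_f))^4.75 + ν·Q^9.4·(L/(gh_f))^5.2]^0.04
LQ²/(gh_f) = 0.01104; L/(gh_f) = 1.607
Term 1 = ε^1.25·(…)^4.75 = 2.18×10^-15; Term 2 = ν·Q^9.4·(…)^5.2 = 1.15×10^-15
D = 0.66·(2.18×10^-15 + 1.15×10^-15)^0.04 = 0.1740 m = 174 mm
Check: V = 3.49 m/s, Re = 4.24×10^5, f = 0.01652, h_f = 35.9 m ≈ 38.7 m ✓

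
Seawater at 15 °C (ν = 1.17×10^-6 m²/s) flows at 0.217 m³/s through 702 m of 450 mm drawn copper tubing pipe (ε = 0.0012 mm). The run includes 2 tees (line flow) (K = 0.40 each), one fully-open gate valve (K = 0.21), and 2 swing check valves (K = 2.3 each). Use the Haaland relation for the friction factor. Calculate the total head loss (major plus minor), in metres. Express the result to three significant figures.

V = 4Q/(πD²) = 1.364 m/s; V²/2g = 0.09488 m
Re = 5.25×10^5, ε/D = 2.67×10^-6 → f = 0.01298 (Haaland)
Major: h_f = f(L/D)·V²/2g = 0.01298·1560·0.09488 = 1.921 m
Minor: ΣK = 5.61; h_m = ΣK·V²/2g = 0.5323 m
Total H_L = 1.921 + 0.5323 = 2.454 m

H_L ≈ 2.45 m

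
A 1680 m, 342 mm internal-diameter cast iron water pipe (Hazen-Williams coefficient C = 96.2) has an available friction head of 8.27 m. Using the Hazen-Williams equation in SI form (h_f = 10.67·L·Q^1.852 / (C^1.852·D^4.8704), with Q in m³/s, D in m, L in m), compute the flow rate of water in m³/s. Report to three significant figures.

Rearranging: Q = [h_f·C^1.852·D^4.8704 / (10.67·L)]^(1/1.852)
Q = [8.27·96.2^1.852·0.342^4.8704 / (10.67·1680)]^0.540 = 0.09046 m³/s

Q ≈ 0.0905 m³/s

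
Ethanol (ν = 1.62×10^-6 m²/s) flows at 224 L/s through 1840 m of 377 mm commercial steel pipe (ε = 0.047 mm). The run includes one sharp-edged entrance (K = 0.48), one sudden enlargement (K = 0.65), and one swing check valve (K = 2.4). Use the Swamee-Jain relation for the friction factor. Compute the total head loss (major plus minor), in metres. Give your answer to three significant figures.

H_L ≈ 15.6 m

V = 4Q/(πD²) = 2.007 m/s; V²/2g = 0.2052 m
Re = 4.67×10^5, ε/D = 1.25×10^-4 → f = 0.01486 (Swamee-Jain)
Major: h_f = f(L/D)·V²/2g = 0.01486·4881·0.2052 = 14.88 m
Minor: ΣK = 3.53; h_m = ΣK·V²/2g = 0.7245 m
Total H_L = 14.88 + 0.7245 = 15.61 m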